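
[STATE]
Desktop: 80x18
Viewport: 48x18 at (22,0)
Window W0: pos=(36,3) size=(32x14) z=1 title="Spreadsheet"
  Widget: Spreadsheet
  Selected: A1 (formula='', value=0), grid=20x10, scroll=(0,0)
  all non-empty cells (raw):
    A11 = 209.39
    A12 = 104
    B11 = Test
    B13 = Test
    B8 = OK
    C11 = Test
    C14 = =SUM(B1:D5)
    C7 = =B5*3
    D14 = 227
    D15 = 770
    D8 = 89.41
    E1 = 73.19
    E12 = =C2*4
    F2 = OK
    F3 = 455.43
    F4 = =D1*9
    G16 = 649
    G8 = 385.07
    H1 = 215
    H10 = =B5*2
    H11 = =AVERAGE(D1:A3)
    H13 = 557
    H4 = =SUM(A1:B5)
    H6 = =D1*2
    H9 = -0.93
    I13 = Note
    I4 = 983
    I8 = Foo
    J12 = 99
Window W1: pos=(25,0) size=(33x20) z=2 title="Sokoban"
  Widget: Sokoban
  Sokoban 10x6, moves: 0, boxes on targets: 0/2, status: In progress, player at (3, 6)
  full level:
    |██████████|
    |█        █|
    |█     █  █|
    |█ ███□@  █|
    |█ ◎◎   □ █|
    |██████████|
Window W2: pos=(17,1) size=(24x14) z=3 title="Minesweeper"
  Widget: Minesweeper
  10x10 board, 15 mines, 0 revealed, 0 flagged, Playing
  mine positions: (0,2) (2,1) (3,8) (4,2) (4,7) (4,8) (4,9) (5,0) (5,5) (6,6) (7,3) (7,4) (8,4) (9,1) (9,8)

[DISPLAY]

   ┏━━━━━━━━━━━━━━━━━━━━━━━━━━━━━━━┓            
━━━━━━━━━━━━━━━━━━┓                ┃            
esweeper          ┃────────────────┨            
──────────────────┨                ┃━━━━━━━━━┓  
■■■■■■            ┃                ┃         ┃  
■■■■■■            ┃                ┃─────────┨  
■■■■■■            ┃                ┃         ┃  
■■■■■■            ┃                ┃  C      ┃  
■■■■■■            ┃                ┃---------┃  
■■■■■■            ┃                ┃      0  ┃  
■■■■■■            ┃                ┃      0  ┃  
■■■■■■            ┃                ┃      0  ┃  
■■■■■■            ┃                ┃      0  ┃  
■■■■■■            ┃                ┃      0  ┃  
━━━━━━━━━━━━━━━━━━┛                ┃      0  ┃  
   ┃                               ┃      0  ┃  
   ┃                               ┃━━━━━━━━━┛  
   ┃                               ┃            


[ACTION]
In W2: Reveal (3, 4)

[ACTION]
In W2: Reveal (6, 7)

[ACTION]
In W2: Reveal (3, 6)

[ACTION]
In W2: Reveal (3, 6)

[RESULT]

   ┏━━━━━━━━━━━━━━━━━━━━━━━━━━━━━━━┓            
━━━━━━━━━━━━━━━━━━┓                ┃            
esweeper          ┃────────────────┨            
──────────────────┨                ┃━━━━━━━━━┓  
                  ┃                ┃         ┃  
                  ┃                ┃─────────┨  
   111            ┃                ┃         ┃  
  13■■            ┃                ┃  C      ┃  
112■■■            ┃                ┃---------┃  
■■■■■■            ┃                ┃      0  ┃  
■■■1■■            ┃                ┃      0  ┃  
■■■■■■            ┃                ┃      0  ┃  
■■■■■■            ┃                ┃      0  ┃  
■■■■■■            ┃                ┃      0  ┃  
━━━━━━━━━━━━━━━━━━┛                ┃      0  ┃  
   ┃                               ┃      0  ┃  
   ┃                               ┃━━━━━━━━━┛  
   ┃                               ┃            


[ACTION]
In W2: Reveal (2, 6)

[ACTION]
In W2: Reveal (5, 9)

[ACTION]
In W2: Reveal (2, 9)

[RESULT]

   ┏━━━━━━━━━━━━━━━━━━━━━━━━━━━━━━━┓            
━━━━━━━━━━━━━━━━━━┓                ┃            
esweeper          ┃────────────────┨            
──────────────────┨                ┃━━━━━━━━━┓  
                  ┃                ┃         ┃  
                  ┃                ┃─────────┨  
   111            ┃                ┃         ┃  
  13■■            ┃                ┃  C      ┃  
112■■■            ┃                ┃---------┃  
■■■■■2            ┃                ┃      0  ┃  
■■■1■■            ┃                ┃      0  ┃  
■■■■■■            ┃                ┃      0  ┃  
■■■■■■            ┃                ┃      0  ┃  
■■■■■■            ┃                ┃      0  ┃  
━━━━━━━━━━━━━━━━━━┛                ┃      0  ┃  
   ┃                               ┃      0  ┃  
   ┃                               ┃━━━━━━━━━┛  
   ┃                               ┃            


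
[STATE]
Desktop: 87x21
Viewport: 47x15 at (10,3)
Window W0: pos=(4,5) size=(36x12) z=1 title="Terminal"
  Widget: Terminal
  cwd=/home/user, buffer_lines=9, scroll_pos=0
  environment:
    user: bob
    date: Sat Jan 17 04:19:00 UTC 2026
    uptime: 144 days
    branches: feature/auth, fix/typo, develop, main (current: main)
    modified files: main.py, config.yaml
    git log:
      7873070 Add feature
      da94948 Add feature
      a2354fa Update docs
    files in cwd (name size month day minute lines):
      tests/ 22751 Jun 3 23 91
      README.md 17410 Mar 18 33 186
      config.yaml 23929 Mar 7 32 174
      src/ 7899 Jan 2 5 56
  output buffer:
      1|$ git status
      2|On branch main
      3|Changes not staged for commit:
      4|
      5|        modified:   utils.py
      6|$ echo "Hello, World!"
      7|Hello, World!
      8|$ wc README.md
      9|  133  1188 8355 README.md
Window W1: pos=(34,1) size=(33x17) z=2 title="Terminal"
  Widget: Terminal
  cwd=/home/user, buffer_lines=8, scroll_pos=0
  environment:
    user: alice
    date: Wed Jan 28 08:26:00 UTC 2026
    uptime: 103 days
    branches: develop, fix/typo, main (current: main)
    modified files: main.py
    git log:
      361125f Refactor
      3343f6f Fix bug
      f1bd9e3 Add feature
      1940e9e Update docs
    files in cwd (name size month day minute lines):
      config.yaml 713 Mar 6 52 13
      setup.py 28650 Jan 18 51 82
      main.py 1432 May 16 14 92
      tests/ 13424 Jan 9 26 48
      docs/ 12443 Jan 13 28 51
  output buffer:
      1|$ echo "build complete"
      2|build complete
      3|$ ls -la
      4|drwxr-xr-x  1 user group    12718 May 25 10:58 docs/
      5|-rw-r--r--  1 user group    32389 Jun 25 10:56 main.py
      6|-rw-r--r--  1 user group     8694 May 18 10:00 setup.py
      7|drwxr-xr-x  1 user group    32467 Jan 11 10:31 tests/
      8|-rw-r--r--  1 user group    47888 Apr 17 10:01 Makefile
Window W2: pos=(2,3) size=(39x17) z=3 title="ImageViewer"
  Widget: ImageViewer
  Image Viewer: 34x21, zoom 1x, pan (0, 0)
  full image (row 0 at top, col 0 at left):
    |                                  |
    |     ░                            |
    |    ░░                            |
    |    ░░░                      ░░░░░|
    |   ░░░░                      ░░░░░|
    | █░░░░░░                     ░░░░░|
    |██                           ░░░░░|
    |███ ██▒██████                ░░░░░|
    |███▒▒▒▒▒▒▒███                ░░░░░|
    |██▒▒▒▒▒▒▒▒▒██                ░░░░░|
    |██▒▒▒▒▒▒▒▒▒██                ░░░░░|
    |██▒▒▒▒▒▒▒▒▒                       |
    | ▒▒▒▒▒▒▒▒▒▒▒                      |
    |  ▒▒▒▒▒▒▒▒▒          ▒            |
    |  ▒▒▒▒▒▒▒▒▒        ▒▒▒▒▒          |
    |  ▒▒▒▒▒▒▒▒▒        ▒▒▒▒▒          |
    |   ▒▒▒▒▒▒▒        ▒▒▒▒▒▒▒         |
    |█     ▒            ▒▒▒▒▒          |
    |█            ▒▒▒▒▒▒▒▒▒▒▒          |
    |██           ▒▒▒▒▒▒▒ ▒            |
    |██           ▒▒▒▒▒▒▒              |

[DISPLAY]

━━━━━━━━━━━━━━━━━━━━━━━━━━━━━━┓────────────────
iewer                         ┃ "build complete
──────────────────────────────┨complete        
                              ┃la              
                              ┃xr-x  1 user gro
                              ┃-r--  1 user gro
                      ░░░░░   ┃-r--  1 user gro
                      ░░░░░   ┃xr-x  1 user gro
░                     ░░░░░   ┃-r--  1 user gro
                      ░░░░░   ┃                
██████                ░░░░░   ┃                
▒▒▒███                ░░░░░   ┃                
▒▒▒▒██                ░░░░░   ┃                
▒▒▒▒██                ░░░░░   ┃                
▒▒▒▒                          ┃━━━━━━━━━━━━━━━━


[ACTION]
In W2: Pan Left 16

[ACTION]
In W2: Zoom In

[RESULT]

━━━━━━━━━━━━━━━━━━━━━━━━━━━━━━┓────────────────
iewer                         ┃ "build complete
──────────────────────────────┨complete        
                              ┃la              
                              ┃xr-x  1 user gro
   ░░                         ┃-r--  1 user gro
   ░░                         ┃-r--  1 user gro
 ░░░░                         ┃xr-x  1 user gro
 ░░░░                         ┃-r--  1 user gro
 ░░░░░░                       ┃                
 ░░░░░░                       ┃                
░░░░░░░                       ┃                
░░░░░░░                       ┃                
░░░░░░░░░                     ┃                
░░░░░░░░░                     ┃━━━━━━━━━━━━━━━━


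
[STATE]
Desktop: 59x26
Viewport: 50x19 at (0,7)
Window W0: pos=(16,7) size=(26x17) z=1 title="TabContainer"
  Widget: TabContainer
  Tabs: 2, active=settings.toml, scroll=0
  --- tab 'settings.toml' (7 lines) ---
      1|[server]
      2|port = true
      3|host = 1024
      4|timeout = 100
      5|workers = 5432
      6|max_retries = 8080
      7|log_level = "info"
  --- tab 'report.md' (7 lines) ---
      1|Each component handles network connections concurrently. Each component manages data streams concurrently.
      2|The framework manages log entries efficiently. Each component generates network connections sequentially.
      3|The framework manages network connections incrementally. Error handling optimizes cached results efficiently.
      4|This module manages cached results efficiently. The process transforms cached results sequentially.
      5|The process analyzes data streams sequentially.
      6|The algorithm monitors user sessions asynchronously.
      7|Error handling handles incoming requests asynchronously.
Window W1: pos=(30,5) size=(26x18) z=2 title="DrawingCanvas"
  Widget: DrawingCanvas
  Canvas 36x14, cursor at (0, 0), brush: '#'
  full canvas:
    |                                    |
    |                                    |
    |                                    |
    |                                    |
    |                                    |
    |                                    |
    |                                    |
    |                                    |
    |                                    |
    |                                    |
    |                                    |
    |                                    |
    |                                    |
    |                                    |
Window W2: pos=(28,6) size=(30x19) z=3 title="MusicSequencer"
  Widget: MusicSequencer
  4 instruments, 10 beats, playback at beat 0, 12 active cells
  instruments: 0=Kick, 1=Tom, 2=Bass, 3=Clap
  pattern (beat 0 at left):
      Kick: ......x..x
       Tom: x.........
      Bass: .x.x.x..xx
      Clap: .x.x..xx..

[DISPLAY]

                ┏━━━━━━━━━━━┃ MusicSequencer      
                ┃ TabContain┠─────────────────────
                ┠───────────┃     ▼123456789      
                ┃[settings.t┃ Kick······█··█      
                ┃───────────┃  Tom█·········      
                ┃[server]   ┃ Bass·█·█·█··██      
                ┃port = true┃ Clap·█·█··██··      
                ┃host = 1024┃                     
                ┃timeout = 1┃                     
                ┃workers = 5┃                     
                ┃max_retries┃                     
                ┃log_level =┃                     
                ┃           ┃                     
                ┃           ┃                     
                ┃           ┃                     
                ┃           ┃                     
                ┗━━━━━━━━━━━┃                     
                            ┗━━━━━━━━━━━━━━━━━━━━━
                                                  


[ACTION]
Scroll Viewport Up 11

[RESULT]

                                                  
                                                  
                                                  
                                                  
                                                  
                              ┏━━━━━━━━━━━━━━━━━━━
                            ┏━━━━━━━━━━━━━━━━━━━━━
                ┏━━━━━━━━━━━┃ MusicSequencer      
                ┃ TabContain┠─────────────────────
                ┠───────────┃     ▼123456789      
                ┃[settings.t┃ Kick······█··█      
                ┃───────────┃  Tom█·········      
                ┃[server]   ┃ Bass·█·█·█··██      
                ┃port = true┃ Clap·█·█··██··      
                ┃host = 1024┃                     
                ┃timeout = 1┃                     
                ┃workers = 5┃                     
                ┃max_retries┃                     
                ┃log_level =┃                     


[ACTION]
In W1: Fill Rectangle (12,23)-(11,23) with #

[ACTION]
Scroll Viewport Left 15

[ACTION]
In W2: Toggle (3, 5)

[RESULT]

                                                  
                                                  
                                                  
                                                  
                                                  
                              ┏━━━━━━━━━━━━━━━━━━━
                            ┏━━━━━━━━━━━━━━━━━━━━━
                ┏━━━━━━━━━━━┃ MusicSequencer      
                ┃ TabContain┠─────────────────────
                ┠───────────┃     ▼123456789      
                ┃[settings.t┃ Kick······█··█      
                ┃───────────┃  Tom█·········      
                ┃[server]   ┃ Bass·█·█·█··██      
                ┃port = true┃ Clap·█·█·███··      
                ┃host = 1024┃                     
                ┃timeout = 1┃                     
                ┃workers = 5┃                     
                ┃max_retries┃                     
                ┃log_level =┃                     


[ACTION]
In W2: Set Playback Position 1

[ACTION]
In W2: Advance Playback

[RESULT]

                                                  
                                                  
                                                  
                                                  
                                                  
                              ┏━━━━━━━━━━━━━━━━━━━
                            ┏━━━━━━━━━━━━━━━━━━━━━
                ┏━━━━━━━━━━━┃ MusicSequencer      
                ┃ TabContain┠─────────────────────
                ┠───────────┃     01▼3456789      
                ┃[settings.t┃ Kick······█··█      
                ┃───────────┃  Tom█·········      
                ┃[server]   ┃ Bass·█·█·█··██      
                ┃port = true┃ Clap·█·█·███··      
                ┃host = 1024┃                     
                ┃timeout = 1┃                     
                ┃workers = 5┃                     
                ┃max_retries┃                     
                ┃log_level =┃                     


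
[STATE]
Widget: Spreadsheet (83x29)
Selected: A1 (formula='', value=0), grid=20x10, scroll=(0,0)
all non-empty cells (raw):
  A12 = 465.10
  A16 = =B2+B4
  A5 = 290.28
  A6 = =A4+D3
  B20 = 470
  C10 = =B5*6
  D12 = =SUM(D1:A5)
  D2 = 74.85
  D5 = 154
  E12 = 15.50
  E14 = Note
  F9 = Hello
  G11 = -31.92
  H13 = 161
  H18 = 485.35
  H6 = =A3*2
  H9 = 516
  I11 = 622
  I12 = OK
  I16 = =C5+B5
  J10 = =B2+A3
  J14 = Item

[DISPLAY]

A1:                                                                                
       A       B       C       D       E       F       G       H       I       J   
-----------------------------------------------------------------------------------
  1      [0]       0       0       0       0       0       0       0       0       
  2        0       0       0   74.85       0       0       0       0       0       
  3        0       0       0       0       0       0       0       0       0       
  4        0       0       0       0       0       0       0       0       0       
  5   290.28       0       0     154       0       0       0       0       0       
  6        0       0       0       0       0       0       0       0       0       
  7        0       0       0       0       0       0       0       0       0       
  8        0       0       0       0       0       0       0       0       0       
  9        0       0       0       0       0Hello          0     516       0       
 10        0       0       0       0       0       0       0       0       0       
 11        0       0       0       0       0       0  -31.92       0     622       
 12   465.10       0       0  519.13   15.50       0       0       0OK             
 13        0       0       0       0       0       0       0     161       0       
 14        0       0       0       0Note           0       0       0       0Item   
 15        0       0       0       0       0       0       0       0       0       
 16        0       0       0       0       0       0       0       0       0       
 17        0       0       0       0       0       0       0       0       0       
 18        0       0       0       0       0       0       0  485.35       0       
 19        0       0       0       0       0       0       0       0       0       
 20        0     470       0       0       0       0       0       0       0       
                                                                                   
                                                                                   
                                                                                   
                                                                                   
                                                                                   
                                                                                   


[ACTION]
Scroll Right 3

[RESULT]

A1:                                                                                
       D       E       F       G       H       I       J                           
-----------------------------------------------------------------------------------
  1        0       0       0       0       0       0       0                       
  2    74.85       0       0       0       0       0       0                       
  3        0       0       0       0       0       0       0                       
  4        0       0       0       0       0       0       0                       
  5      154       0       0       0       0       0       0                       
  6        0       0       0       0       0       0       0                       
  7        0       0       0       0       0       0       0                       
  8        0       0       0       0       0       0       0                       
  9        0       0Hello          0     516       0       0                       
 10        0       0       0       0       0       0       0                       
 11        0       0       0  -31.92       0     622       0                       
 12   519.13   15.50       0       0       0OK             0                       
 13        0       0       0       0     161       0       0                       
 14        0Note           0       0       0       0Item                           
 15        0       0       0       0       0       0       0                       
 16        0       0       0       0       0       0       0                       
 17        0       0       0       0       0       0       0                       
 18        0       0       0       0  485.35       0       0                       
 19        0       0       0       0       0       0       0                       
 20        0       0       0       0       0       0       0                       
                                                                                   
                                                                                   
                                                                                   
                                                                                   
                                                                                   
                                                                                   


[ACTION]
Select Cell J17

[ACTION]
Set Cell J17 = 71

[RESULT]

J17: 71                                                                            
       D       E       F       G       H       I       J                           
-----------------------------------------------------------------------------------
  1        0       0       0       0       0       0       0                       
  2    74.85       0       0       0       0       0       0                       
  3        0       0       0       0       0       0       0                       
  4        0       0       0       0       0       0       0                       
  5      154       0       0       0       0       0       0                       
  6        0       0       0       0       0       0       0                       
  7        0       0       0       0       0       0       0                       
  8        0       0       0       0       0       0       0                       
  9        0       0Hello          0     516       0       0                       
 10        0       0       0       0       0       0       0                       
 11        0       0       0  -31.92       0     622       0                       
 12   519.13   15.50       0       0       0OK             0                       
 13        0       0       0       0     161       0       0                       
 14        0Note           0       0       0       0Item                           
 15        0       0       0       0       0       0       0                       
 16        0       0       0       0       0       0       0                       
 17        0       0       0       0       0       0    [71]                       
 18        0       0       0       0  485.35       0       0                       
 19        0       0       0       0       0       0       0                       
 20        0       0       0       0       0       0       0                       
                                                                                   
                                                                                   
                                                                                   
                                                                                   
                                                                                   
                                                                                   


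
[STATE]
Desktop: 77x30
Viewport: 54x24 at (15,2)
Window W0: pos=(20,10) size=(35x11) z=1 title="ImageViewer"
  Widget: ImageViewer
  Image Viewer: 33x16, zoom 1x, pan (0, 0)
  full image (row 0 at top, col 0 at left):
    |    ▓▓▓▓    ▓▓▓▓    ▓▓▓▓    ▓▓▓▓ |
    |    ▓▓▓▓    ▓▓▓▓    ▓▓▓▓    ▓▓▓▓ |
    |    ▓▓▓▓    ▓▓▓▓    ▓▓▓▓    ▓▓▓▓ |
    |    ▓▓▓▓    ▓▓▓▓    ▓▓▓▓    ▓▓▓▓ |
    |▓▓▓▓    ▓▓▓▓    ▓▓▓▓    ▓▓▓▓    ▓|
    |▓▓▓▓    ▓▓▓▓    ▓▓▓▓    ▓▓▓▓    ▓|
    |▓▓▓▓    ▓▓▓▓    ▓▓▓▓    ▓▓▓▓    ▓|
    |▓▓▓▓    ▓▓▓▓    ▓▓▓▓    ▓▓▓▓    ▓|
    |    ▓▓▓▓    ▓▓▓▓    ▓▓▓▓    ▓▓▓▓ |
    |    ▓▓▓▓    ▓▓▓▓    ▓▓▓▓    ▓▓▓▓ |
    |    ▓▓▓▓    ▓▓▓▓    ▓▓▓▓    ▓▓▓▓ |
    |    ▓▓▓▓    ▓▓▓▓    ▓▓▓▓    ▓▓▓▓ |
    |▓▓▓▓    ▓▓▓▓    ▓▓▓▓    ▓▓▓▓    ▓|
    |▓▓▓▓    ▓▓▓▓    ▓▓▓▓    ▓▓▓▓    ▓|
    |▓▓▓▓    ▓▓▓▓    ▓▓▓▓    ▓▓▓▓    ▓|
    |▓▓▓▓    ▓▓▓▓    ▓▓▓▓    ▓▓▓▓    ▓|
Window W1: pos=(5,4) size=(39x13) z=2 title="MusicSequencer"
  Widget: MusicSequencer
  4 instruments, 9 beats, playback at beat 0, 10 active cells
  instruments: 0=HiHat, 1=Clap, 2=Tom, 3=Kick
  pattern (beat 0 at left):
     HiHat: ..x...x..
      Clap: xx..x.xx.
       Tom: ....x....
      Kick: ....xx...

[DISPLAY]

                                                      
                                                      
━━━━━━━━━━━━━━━━━━━━━━━━━━━━┓                         
uencer                      ┃                         
────────────────────────────┨                         
345678                      ┃                         
···█··                      ┃                         
·█·██·                      ┃                         
·█····                      ┃━━━━━━━━━━┓              
·██···                      ┃          ┃              
                            ┃──────────┨              
                            ┃▓    ▓▓▓▓ ┃              
                            ┃▓    ▓▓▓▓ ┃              
                            ┃▓    ▓▓▓▓ ┃              
━━━━━━━━━━━━━━━━━━━━━━━━━━━━┛▓    ▓▓▓▓ ┃              
     ┃▓▓▓▓    ▓▓▓▓    ▓▓▓▓    ▓▓▓▓    ▓┃              
     ┃▓▓▓▓    ▓▓▓▓    ▓▓▓▓    ▓▓▓▓    ▓┃              
     ┃▓▓▓▓    ▓▓▓▓    ▓▓▓▓    ▓▓▓▓    ▓┃              
     ┗━━━━━━━━━━━━━━━━━━━━━━━━━━━━━━━━━┛              
                                                      
                                                      
                                                      
                                                      
                                                      


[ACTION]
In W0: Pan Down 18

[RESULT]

                                                      
                                                      
━━━━━━━━━━━━━━━━━━━━━━━━━━━━┓                         
uencer                      ┃                         
────────────────────────────┨                         
345678                      ┃                         
···█··                      ┃                         
·█·██·                      ┃                         
·█····                      ┃━━━━━━━━━━┓              
·██···                      ┃          ┃              
                            ┃──────────┨              
                            ┃          ┃              
                            ┃          ┃              
                            ┃          ┃              
━━━━━━━━━━━━━━━━━━━━━━━━━━━━┛          ┃              
     ┃                                 ┃              
     ┃                                 ┃              
     ┃                                 ┃              
     ┗━━━━━━━━━━━━━━━━━━━━━━━━━━━━━━━━━┛              
                                                      
                                                      
                                                      
                                                      
                                                      


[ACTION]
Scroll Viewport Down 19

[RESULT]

────────────────────────────┨                         
345678                      ┃                         
···█··                      ┃                         
·█·██·                      ┃                         
·█····                      ┃━━━━━━━━━━┓              
·██···                      ┃          ┃              
                            ┃──────────┨              
                            ┃          ┃              
                            ┃          ┃              
                            ┃          ┃              
━━━━━━━━━━━━━━━━━━━━━━━━━━━━┛          ┃              
     ┃                                 ┃              
     ┃                                 ┃              
     ┃                                 ┃              
     ┗━━━━━━━━━━━━━━━━━━━━━━━━━━━━━━━━━┛              
                                                      
                                                      
                                                      
                                                      
                                                      
                                                      
                                                      
                                                      
                                                      


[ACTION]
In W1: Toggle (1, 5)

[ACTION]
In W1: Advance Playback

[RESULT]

────────────────────────────┨                         
345678                      ┃                         
···█··                      ┃                         
·████·                      ┃                         
·█····                      ┃━━━━━━━━━━┓              
·██···                      ┃          ┃              
                            ┃──────────┨              
                            ┃          ┃              
                            ┃          ┃              
                            ┃          ┃              
━━━━━━━━━━━━━━━━━━━━━━━━━━━━┛          ┃              
     ┃                                 ┃              
     ┃                                 ┃              
     ┃                                 ┃              
     ┗━━━━━━━━━━━━━━━━━━━━━━━━━━━━━━━━━┛              
                                                      
                                                      
                                                      
                                                      
                                                      
                                                      
                                                      
                                                      
                                                      


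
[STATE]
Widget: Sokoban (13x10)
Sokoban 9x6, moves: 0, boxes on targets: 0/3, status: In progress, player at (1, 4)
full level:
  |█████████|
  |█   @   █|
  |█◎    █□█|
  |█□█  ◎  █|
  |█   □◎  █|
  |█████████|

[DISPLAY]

█████████    
█   @   █    
█◎    █□█    
█□█  ◎  █    
█   □◎  █    
█████████    
Moves: 0  0/3
             
             
             


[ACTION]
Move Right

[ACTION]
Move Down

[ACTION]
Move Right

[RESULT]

█████████    
█       █    
█◎   @█□█    
█□█  ◎  █    
█   □◎  █    
█████████    
Moves: 2  0/3
             
             
             


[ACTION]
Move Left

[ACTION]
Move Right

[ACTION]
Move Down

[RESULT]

█████████    
█       █    
█◎    █□█    
█□█  +  █    
█   □◎  █    
█████████    
Moves: 5  0/3
             
             
             


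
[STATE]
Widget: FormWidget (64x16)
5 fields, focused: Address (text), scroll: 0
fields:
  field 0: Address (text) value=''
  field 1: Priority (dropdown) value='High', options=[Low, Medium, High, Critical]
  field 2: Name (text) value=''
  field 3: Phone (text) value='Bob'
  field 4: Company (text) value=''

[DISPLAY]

> Address:    [                                                ]
  Priority:   [High                                           ▼]
  Name:       [                                                ]
  Phone:      [Bob                                             ]
  Company:    [                                                ]
                                                                
                                                                
                                                                
                                                                
                                                                
                                                                
                                                                
                                                                
                                                                
                                                                
                                                                


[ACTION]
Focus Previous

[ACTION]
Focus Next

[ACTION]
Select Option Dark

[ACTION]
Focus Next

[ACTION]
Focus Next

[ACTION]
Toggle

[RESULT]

  Address:    [                                                ]
  Priority:   [High                                           ▼]
> Name:       [                                                ]
  Phone:      [Bob                                             ]
  Company:    [                                                ]
                                                                
                                                                
                                                                
                                                                
                                                                
                                                                
                                                                
                                                                
                                                                
                                                                
                                                                


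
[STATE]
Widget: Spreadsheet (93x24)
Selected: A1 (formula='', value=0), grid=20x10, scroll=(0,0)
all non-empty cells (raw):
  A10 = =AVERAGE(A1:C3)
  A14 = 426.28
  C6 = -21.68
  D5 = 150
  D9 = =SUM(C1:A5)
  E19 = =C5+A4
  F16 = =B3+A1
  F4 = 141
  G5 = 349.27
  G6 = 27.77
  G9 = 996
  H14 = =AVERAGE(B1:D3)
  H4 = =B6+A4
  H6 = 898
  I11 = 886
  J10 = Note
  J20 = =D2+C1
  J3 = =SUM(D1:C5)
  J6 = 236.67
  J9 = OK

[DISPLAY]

A1:                                                                                          
       A       B       C       D       E       F       G       H       I       J             
---------------------------------------------------------------------------------------------
  1      [0]       0       0       0       0       0       0       0       0       0         
  2        0       0       0       0       0       0       0       0       0       0         
  3        0       0       0       0       0       0       0       0       0     150         
  4        0       0       0       0       0     141       0       0       0       0         
  5        0       0       0     150       0       0  349.27       0       0       0         
  6        0       0  -21.68       0       0       0   27.77     898       0  236.67         
  7        0       0       0       0       0       0       0       0       0       0         
  8        0       0       0       0       0       0       0       0       0       0         
  9        0       0       0       0       0       0     996       0       0OK               
 10        0       0       0       0       0       0       0       0       0Note             
 11        0       0       0       0       0       0       0       0     886       0         
 12        0       0       0       0       0       0       0       0       0       0         
 13        0       0       0       0       0       0       0       0       0       0         
 14   426.28       0       0       0       0       0       0       0       0       0         
 15        0       0       0       0       0       0       0       0       0       0         
 16        0       0       0       0       0       0       0       0       0       0         
 17        0       0       0       0       0       0       0       0       0       0         
 18        0       0       0       0       0       0       0       0       0       0         
 19        0       0       0       0       0       0       0       0       0       0         
 20        0       0       0       0       0       0       0       0       0       0         
                                                                                             


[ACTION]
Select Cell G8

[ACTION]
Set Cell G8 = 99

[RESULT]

G8: 99                                                                                       
       A       B       C       D       E       F       G       H       I       J             
---------------------------------------------------------------------------------------------
  1        0       0       0       0       0       0       0       0       0       0         
  2        0       0       0       0       0       0       0       0       0       0         
  3        0       0       0       0       0       0       0       0       0     150         
  4        0       0       0       0       0     141       0       0       0       0         
  5        0       0       0     150       0       0  349.27       0       0       0         
  6        0       0  -21.68       0       0       0   27.77     898       0  236.67         
  7        0       0       0       0       0       0       0       0       0       0         
  8        0       0       0       0       0       0    [99]       0       0       0         
  9        0       0       0       0       0       0     996       0       0OK               
 10        0       0       0       0       0       0       0       0       0Note             
 11        0       0       0       0       0       0       0       0     886       0         
 12        0       0       0       0       0       0       0       0       0       0         
 13        0       0       0       0       0       0       0       0       0       0         
 14   426.28       0       0       0       0       0       0       0       0       0         
 15        0       0       0       0       0       0       0       0       0       0         
 16        0       0       0       0       0       0       0       0       0       0         
 17        0       0       0       0       0       0       0       0       0       0         
 18        0       0       0       0       0       0       0       0       0       0         
 19        0       0       0       0       0       0       0       0       0       0         
 20        0       0       0       0       0       0       0       0       0       0         
                                                                                             


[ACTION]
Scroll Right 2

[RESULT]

G8: 99                                                                                       
       C       D       E       F       G       H       I       J                             
---------------------------------------------------------------------------------------------
  1        0       0       0       0       0       0       0       0                         
  2        0       0       0       0       0       0       0       0                         
  3        0       0       0       0       0       0       0     150                         
  4        0       0       0     141       0       0       0       0                         
  5        0     150       0       0  349.27       0       0       0                         
  6   -21.68       0       0       0   27.77     898       0  236.67                         
  7        0       0       0       0       0       0       0       0                         
  8        0       0       0       0    [99]       0       0       0                         
  9        0       0       0       0     996       0       0OK                               
 10        0       0       0       0       0       0       0Note                             
 11        0       0       0       0       0       0     886       0                         
 12        0       0       0       0       0       0       0       0                         
 13        0       0       0       0       0       0       0       0                         
 14        0       0       0       0       0       0       0       0                         
 15        0       0       0       0       0       0       0       0                         
 16        0       0       0       0       0       0       0       0                         
 17        0       0       0       0       0       0       0       0                         
 18        0       0       0       0       0       0       0       0                         
 19        0       0       0       0       0       0       0       0                         
 20        0       0       0       0       0       0       0       0                         
                                                                                             
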